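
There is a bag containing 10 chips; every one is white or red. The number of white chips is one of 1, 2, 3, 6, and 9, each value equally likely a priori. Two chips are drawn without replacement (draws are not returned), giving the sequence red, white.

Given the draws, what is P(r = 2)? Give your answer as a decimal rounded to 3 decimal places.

Compute the likelihood of the observed sequence for each case: P(data | r = 1) = (9/10)(1/9) = 1/10; P(data | r = 2) = (8/10)(2/9) = 8/45; P(data | r = 3) = (7/10)(3/9) = 7/30; P(data | r = 6) = (4/10)(6/9) = 4/15; P(data | r = 9) = (1/10)(9/9) = 1/10.
Weighting by the prior gives 1/5 · 1/10 = 1/50, 1/5 · 8/45 = 8/225, 1/5 · 7/30 = 7/150, 1/5 · 4/15 = 4/75, 1/5 · 1/10 = 1/50; with total 79/450.
By Bayes' rule, P(r = 2 | data) = (8/225) / (79/450) = 16/79.

0.203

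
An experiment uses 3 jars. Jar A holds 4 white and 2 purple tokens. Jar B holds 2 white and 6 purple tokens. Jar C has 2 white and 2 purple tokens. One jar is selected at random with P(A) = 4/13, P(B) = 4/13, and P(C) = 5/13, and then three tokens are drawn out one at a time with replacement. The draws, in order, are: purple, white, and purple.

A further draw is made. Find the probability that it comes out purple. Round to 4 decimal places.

Compute the likelihood of the observed sequence for each case: P(data | jar A) = (2/6)(4/6)(2/6) = 0.074074; P(data | jar B) = (6/8)(2/8)(6/8) = 0.14062; P(data | jar C) = (2/4)(2/4)(2/4) = 0.125.
The prior-weighted likelihoods are 4/13 · 0.074074 = 0.022792, 4/13 · 0.14062 = 0.043269, 5/13 · 0.125 = 0.048077; these sum to 0.11414.
The posterior is then P(jar A | data) = 0.19969, P(jar B | data) = 0.3791, P(jar C | data) = 0.42122.
So P(purple next | data) = Σ P(purple next | H) P(H | data) = (1/3)(0.19969) + (3/4)(0.3791) + (1/2)(0.42122) = 0.56149.

0.5615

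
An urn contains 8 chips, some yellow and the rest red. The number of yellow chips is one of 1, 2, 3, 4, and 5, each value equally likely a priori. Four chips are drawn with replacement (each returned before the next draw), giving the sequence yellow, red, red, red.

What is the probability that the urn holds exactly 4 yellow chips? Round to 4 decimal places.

The likelihood of the observed sequence under each hypothesis: P(data | r = 1) = (1/8)(7/8)(7/8)(7/8) = 0.08374; P(data | r = 2) = (2/8)(6/8)(6/8)(6/8) = 0.10547; P(data | r = 3) = (3/8)(5/8)(5/8)(5/8) = 0.091553; P(data | r = 4) = (4/8)(4/8)(4/8)(4/8) = 0.0625; P(data | r = 5) = (5/8)(3/8)(3/8)(3/8) = 0.032959.
Weighting by the prior gives 1/5 · 0.08374 = 0.016748, 1/5 · 0.10547 = 0.021094, 1/5 · 0.091553 = 0.018311, 1/5 · 0.0625 = 0.0125, 1/5 · 0.032959 = 0.0065918; with total 0.075244.
So P(r = 4 | data) = (0.0125) / (0.075244) = 0.16613.

0.1661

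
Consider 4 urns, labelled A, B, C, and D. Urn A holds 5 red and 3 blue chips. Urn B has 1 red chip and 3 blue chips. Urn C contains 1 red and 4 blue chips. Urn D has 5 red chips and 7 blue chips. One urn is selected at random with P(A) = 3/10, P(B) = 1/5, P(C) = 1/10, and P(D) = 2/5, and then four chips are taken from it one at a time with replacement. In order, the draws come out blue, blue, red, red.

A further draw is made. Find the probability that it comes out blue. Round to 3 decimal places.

Under each hypothesis, the probability of the observed sequence is: P(data | urn A) = (3/8)(3/8)(5/8)(5/8) = 0.054932; P(data | urn B) = (3/4)(3/4)(1/4)(1/4) = 0.035156; P(data | urn C) = (4/5)(4/5)(1/5)(1/5) = 0.0256; P(data | urn D) = (7/12)(7/12)(5/12)(5/12) = 0.059076.
Multiplying each by its prior: 3/10 · 0.054932 = 0.016479, 1/5 · 0.035156 = 0.0070313, 1/10 · 0.0256 = 0.00256, 2/5 · 0.059076 = 0.02363; summing to 0.049701.
Normalising, the posterior is P(urn A | data) = 0.33157, P(urn B | data) = 0.14147, P(urn C | data) = 0.051508, P(urn D | data) = 0.47545.
So P(blue next | data) = Σ P(blue next | H) P(H | data) = (3/8)(0.33157) + (3/4)(0.14147) + (4/5)(0.051508) + (7/12)(0.47545) = 0.54899.

0.549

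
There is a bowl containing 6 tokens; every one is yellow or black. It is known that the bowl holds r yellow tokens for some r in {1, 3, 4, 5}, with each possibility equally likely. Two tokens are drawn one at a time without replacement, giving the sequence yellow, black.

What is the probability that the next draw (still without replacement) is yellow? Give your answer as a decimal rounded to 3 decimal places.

0.574

For each hypothesis, P(data | H) works out to: P(data | r = 1) = (1/6)(5/5) = 1/6; P(data | r = 3) = (3/6)(3/5) = 3/10; P(data | r = 4) = (4/6)(2/5) = 4/15; P(data | r = 5) = (5/6)(1/5) = 1/6.
The prior-weighted likelihoods are 1/4 · 1/6 = 1/24, 1/4 · 3/10 = 3/40, 1/4 · 4/15 = 1/15, 1/4 · 1/6 = 1/24; with total 9/40.
Normalising, the posterior is P(r = 1 | data) = 5/27, P(r = 3 | data) = 1/3, P(r = 4 | data) = 8/27, P(r = 5 | data) = 5/27.
The predictive probability is P(yellow next | data) = (0)(5/27) + (1/2)(1/3) + (3/4)(8/27) + (1)(5/27) = 31/54.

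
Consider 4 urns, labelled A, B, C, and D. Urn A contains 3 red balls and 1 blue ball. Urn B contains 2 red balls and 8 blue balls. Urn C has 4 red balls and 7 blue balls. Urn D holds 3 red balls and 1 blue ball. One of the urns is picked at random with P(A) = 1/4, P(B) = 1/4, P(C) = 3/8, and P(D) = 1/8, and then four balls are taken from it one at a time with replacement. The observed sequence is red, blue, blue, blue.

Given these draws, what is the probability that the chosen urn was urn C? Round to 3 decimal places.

For each hypothesis, P(data | H) works out to: P(data | urn A) = (3/4)(1/4)(1/4)(1/4) = 0.011719; P(data | urn B) = (2/10)(8/10)(8/10)(8/10) = 0.1024; P(data | urn C) = (4/11)(7/11)(7/11)(7/11) = 0.093709; P(data | urn D) = (3/4)(1/4)(1/4)(1/4) = 0.011719.
The prior-weighted likelihoods are 1/4 · 0.011719 = 0.0029297, 1/4 · 0.1024 = 0.0256, 3/8 · 0.093709 = 0.035141, 1/8 · 0.011719 = 0.0014648; with total 0.065136.
So P(urn C | data) = (0.035141) / (0.065136) = 0.53951.

0.540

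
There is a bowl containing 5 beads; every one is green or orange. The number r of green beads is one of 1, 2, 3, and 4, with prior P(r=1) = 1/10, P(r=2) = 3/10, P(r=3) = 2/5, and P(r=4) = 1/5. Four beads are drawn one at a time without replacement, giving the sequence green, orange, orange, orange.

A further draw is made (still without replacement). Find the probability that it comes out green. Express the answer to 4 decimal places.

Compute the likelihood of the observed sequence for each case: P(data | r = 1) = (1/5)(4/4)(3/3)(2/2) = 1/5; P(data | r = 2) = (2/5)(3/4)(2/3)(1/2) = 1/10; P(data | r = 3) = (3/5)(2/4)(1/3)(0/2) = 0; P(data | r = 4) = (4/5)(1/4)(0/3) = 0.
Multiplying each by its prior: 1/10 · 1/5 = 1/50, 3/10 · 1/10 = 3/100, 2/5 · 0 = 0, 1/5 · 0 = 0; these sum to 1/20.
Normalising, the posterior is P(r = 1 | data) = 2/5, P(r = 2 | data) = 3/5, P(r = 3 | data) = 0, P(r = 4 | data) = 0.
So P(green next | data) = Σ P(green next | H) P(H | data) = (0)(2/5) + (1)(3/5) = 3/5.

0.6000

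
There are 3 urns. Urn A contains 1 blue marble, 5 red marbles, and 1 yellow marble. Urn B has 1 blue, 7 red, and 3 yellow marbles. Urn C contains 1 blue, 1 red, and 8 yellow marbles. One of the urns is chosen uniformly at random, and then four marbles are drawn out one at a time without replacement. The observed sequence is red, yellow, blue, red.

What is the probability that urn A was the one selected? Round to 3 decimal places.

0.599

Compute the likelihood of the observed sequence for each case: P(data | urn A) = (5/7)(1/6)(1/5)(4/4) = 0.02381; P(data | urn B) = (7/11)(3/10)(1/9)(6/8) = 0.015909; P(data | urn C) = (1/10)(8/9)(1/8)(0/7) = 0.
Multiplying each by its prior: 1/3 · 0.02381 = 0.0079365, 1/3 · 0.015909 = 0.005303, 1/3 · 0 = 0; with total 0.01324.
By Bayes' rule, P(urn A | data) = (0.0079365) / (0.01324) = 0.59946.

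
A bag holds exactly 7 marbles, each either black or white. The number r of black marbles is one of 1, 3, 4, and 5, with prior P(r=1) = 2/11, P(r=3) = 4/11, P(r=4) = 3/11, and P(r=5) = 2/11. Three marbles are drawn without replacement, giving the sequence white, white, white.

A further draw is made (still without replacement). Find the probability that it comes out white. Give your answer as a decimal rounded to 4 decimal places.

The likelihood of the observed sequence under each hypothesis: P(data | r = 1) = (6/7)(5/6)(4/5) = 4/7; P(data | r = 3) = (4/7)(3/6)(2/5) = 4/35; P(data | r = 4) = (3/7)(2/6)(1/5) = 1/35; P(data | r = 5) = (2/7)(1/6)(0/5) = 0.
Weighting by the prior gives 2/11 · 4/7 = 8/77, 4/11 · 4/35 = 16/385, 3/11 · 1/35 = 3/385, 2/11 · 0 = 0; summing to 59/385.
The posterior is then P(r = 1 | data) = 40/59, P(r = 3 | data) = 16/59, P(r = 4 | data) = 3/59, P(r = 5 | data) = 0.
The predictive probability is P(white next | data) = (3/4)(40/59) + (1/4)(16/59) + (0)(3/59) = 34/59.

0.5763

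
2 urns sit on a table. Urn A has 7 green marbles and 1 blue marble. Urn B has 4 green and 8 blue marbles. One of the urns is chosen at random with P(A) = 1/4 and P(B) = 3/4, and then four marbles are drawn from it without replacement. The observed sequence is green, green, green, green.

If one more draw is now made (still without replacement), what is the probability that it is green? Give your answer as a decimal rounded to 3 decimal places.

0.741

The likelihood of the observed sequence under each hypothesis: P(data | urn A) = (7/8)(6/7)(5/6)(4/5) = 0.5; P(data | urn B) = (4/12)(3/11)(2/10)(1/9) = 0.0020202.
Multiplying each by its prior: 1/4 · 0.5 = 0.125, 3/4 · 0.0020202 = 0.0015152; summing to 0.12652.
Dividing through by the total gives posterior P(urn A | data) = 0.98802, P(urn B | data) = 0.011976.
So P(green next | data) = Σ P(green next | H) P(H | data) = (3/4)(0.98802) + (0)(0.011976) = 0.74102.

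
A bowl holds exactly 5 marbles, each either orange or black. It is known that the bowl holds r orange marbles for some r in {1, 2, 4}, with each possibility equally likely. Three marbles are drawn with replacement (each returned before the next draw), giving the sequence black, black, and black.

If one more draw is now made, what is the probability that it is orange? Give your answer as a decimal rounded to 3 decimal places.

0.265

The likelihood of the observed sequence under each hypothesis: P(data | r = 1) = (4/5)(4/5)(4/5) = 64/125; P(data | r = 2) = (3/5)(3/5)(3/5) = 27/125; P(data | r = 4) = (1/5)(1/5)(1/5) = 1/125.
Multiplying each by its prior: 1/3 · 64/125 = 64/375, 1/3 · 27/125 = 9/125, 1/3 · 1/125 = 1/375; summing to 92/375.
Normalising, the posterior is P(r = 1 | data) = 16/23, P(r = 2 | data) = 27/92, P(r = 4 | data) = 1/92.
So P(orange next | data) = Σ P(orange next | H) P(H | data) = (1/5)(16/23) + (2/5)(27/92) + (4/5)(1/92) = 61/230.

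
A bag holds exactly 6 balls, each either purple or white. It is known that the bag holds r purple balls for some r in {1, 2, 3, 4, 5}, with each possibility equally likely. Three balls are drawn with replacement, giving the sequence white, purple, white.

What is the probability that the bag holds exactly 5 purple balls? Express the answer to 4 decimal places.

The likelihood of the observed sequence under each hypothesis: P(data | r = 1) = (5/6)(1/6)(5/6) = 25/216; P(data | r = 2) = (4/6)(2/6)(4/6) = 4/27; P(data | r = 3) = (3/6)(3/6)(3/6) = 1/8; P(data | r = 4) = (2/6)(4/6)(2/6) = 2/27; P(data | r = 5) = (1/6)(5/6)(1/6) = 5/216.
Weighting by the prior gives 1/5 · 25/216 = 5/216, 1/5 · 4/27 = 4/135, 1/5 · 1/8 = 1/40, 1/5 · 2/27 = 2/135, 1/5 · 5/216 = 1/216; summing to 7/72.
Hence P(r = 5 | data) = (1/216) / (7/72) = 1/21.

0.0476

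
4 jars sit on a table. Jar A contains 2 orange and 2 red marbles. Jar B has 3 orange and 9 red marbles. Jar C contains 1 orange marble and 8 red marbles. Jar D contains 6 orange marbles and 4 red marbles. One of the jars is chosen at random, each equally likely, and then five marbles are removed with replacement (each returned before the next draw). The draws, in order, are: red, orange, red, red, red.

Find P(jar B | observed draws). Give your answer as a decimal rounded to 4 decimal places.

The likelihood of the observed sequence under each hypothesis: P(data | jar A) = (2/4)(2/4)(2/4)(2/4)(2/4) = 0.03125; P(data | jar B) = (9/12)(3/12)(9/12)(9/12)(9/12) = 0.079102; P(data | jar C) = (8/9)(1/9)(8/9)(8/9)(8/9) = 0.069366; P(data | jar D) = (4/10)(6/10)(4/10)(4/10)(4/10) = 0.01536.
Multiplying each by its prior: 1/4 · 0.03125 = 0.0078125, 1/4 · 0.079102 = 0.019775, 1/4 · 0.069366 = 0.017342, 1/4 · 0.01536 = 0.00384; with total 0.048769.
Therefore the posterior P(jar B | data) = (0.019775) / (0.048769) = 0.40549.

0.4055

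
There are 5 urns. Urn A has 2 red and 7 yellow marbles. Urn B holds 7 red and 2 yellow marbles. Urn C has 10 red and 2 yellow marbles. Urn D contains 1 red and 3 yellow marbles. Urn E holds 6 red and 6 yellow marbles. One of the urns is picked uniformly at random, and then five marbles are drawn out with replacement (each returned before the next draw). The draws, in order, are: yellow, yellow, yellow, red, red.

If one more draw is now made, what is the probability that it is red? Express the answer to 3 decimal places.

The likelihood of the observed sequence under each hypothesis: P(data | urn A) = (7/9)(7/9)(7/9)(2/9)(2/9) = 0.023235; P(data | urn B) = (2/9)(2/9)(2/9)(7/9)(7/9) = 0.0066386; P(data | urn C) = (2/12)(2/12)(2/12)(10/12)(10/12) = 0.003215; P(data | urn D) = (3/4)(3/4)(3/4)(1/4)(1/4) = 0.026367; P(data | urn E) = (6/12)(6/12)(6/12)(6/12)(6/12) = 0.03125.
The prior-weighted likelihoods are 1/5 · 0.023235 = 0.004647, 1/5 · 0.0066386 = 0.0013277, 1/5 · 0.003215 = 0.000643, 1/5 · 0.026367 = 0.0052734, 1/5 · 0.03125 = 0.00625; these sum to 0.018141.
Normalising, the posterior is P(urn A | data) = 0.25616, P(urn B | data) = 0.073188, P(urn C | data) = 0.035445, P(urn D | data) = 0.29069, P(urn E | data) = 0.34452.
The predictive probability is P(red next | data) = (2/9)(0.25616) + (7/9)(0.073188) + (5/6)(0.035445) + (1/4)(0.29069) + (1/2)(0.34452) = 0.38832.

0.388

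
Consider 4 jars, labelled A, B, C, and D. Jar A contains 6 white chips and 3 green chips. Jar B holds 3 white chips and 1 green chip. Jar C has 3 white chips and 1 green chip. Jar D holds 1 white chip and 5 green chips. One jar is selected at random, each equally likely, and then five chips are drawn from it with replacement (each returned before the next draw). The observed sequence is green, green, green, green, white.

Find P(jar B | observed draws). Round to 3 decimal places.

0.031

For each hypothesis, P(data | H) works out to: P(data | jar A) = (3/9)(3/9)(3/9)(3/9)(6/9) = 0.0082305; P(data | jar B) = (1/4)(1/4)(1/4)(1/4)(3/4) = 0.0029297; P(data | jar C) = (1/4)(1/4)(1/4)(1/4)(3/4) = 0.0029297; P(data | jar D) = (5/6)(5/6)(5/6)(5/6)(1/6) = 0.080376.
Multiplying each by its prior: 1/4 · 0.0082305 = 0.0020576, 1/4 · 0.0029297 = 0.00073242, 1/4 · 0.0029297 = 0.00073242, 1/4 · 0.080376 = 0.020094; these sum to 0.023616.
So P(jar B | data) = (0.00073242) / (0.023616) = 0.031013.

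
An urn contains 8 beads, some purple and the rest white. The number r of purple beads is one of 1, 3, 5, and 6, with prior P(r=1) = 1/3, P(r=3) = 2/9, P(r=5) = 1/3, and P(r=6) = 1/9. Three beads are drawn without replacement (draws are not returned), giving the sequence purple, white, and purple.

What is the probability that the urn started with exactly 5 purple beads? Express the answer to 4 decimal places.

0.6000

Under each hypothesis, the probability of the observed sequence is: P(data | r = 1) = (1/8)(7/7)(0/6) = 0; P(data | r = 3) = (3/8)(5/7)(2/6) = 5/56; P(data | r = 5) = (5/8)(3/7)(4/6) = 5/28; P(data | r = 6) = (6/8)(2/7)(5/6) = 5/28.
The prior-weighted likelihoods are 1/3 · 0 = 0, 2/9 · 5/56 = 5/252, 1/3 · 5/28 = 5/84, 1/9 · 5/28 = 5/252; these sum to 25/252.
Therefore the posterior P(r = 5 | data) = (5/84) / (25/252) = 3/5.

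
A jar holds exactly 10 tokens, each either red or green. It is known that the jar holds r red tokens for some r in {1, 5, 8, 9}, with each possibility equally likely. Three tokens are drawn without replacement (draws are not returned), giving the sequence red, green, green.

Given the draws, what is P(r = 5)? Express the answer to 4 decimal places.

Under each hypothesis, the probability of the observed sequence is: P(data | r = 1) = (1/10)(9/9)(8/8) = 1/10; P(data | r = 5) = (5/10)(5/9)(4/8) = 5/36; P(data | r = 8) = (8/10)(2/9)(1/8) = 1/45; P(data | r = 9) = (9/10)(1/9)(0/8) = 0.
The prior-weighted likelihoods are 1/4 · 1/10 = 1/40, 1/4 · 5/36 = 5/144, 1/4 · 1/45 = 1/180, 1/4 · 0 = 0; with total 47/720.
Therefore the posterior P(r = 5 | data) = (5/144) / (47/720) = 25/47.

0.5319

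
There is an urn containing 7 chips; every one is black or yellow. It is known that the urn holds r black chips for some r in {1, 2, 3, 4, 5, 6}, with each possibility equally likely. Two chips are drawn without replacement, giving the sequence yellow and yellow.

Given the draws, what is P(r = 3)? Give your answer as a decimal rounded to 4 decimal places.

0.1714

The likelihood of the observed sequence under each hypothesis: P(data | r = 1) = (6/7)(5/6) = 5/7; P(data | r = 2) = (5/7)(4/6) = 10/21; P(data | r = 3) = (4/7)(3/6) = 2/7; P(data | r = 4) = (3/7)(2/6) = 1/7; P(data | r = 5) = (2/7)(1/6) = 1/21; P(data | r = 6) = (1/7)(0/6) = 0.
The prior-weighted likelihoods are 1/6 · 5/7 = 5/42, 1/6 · 10/21 = 5/63, 1/6 · 2/7 = 1/21, 1/6 · 1/7 = 1/42, 1/6 · 1/21 = 1/126, 1/6 · 0 = 0; summing to 5/18.
So P(r = 3 | data) = (1/21) / (5/18) = 6/35.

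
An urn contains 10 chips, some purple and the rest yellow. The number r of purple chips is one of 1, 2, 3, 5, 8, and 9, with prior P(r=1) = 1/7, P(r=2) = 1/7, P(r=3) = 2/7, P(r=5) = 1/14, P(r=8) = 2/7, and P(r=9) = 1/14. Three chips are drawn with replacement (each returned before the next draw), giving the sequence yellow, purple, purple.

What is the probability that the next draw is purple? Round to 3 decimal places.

Under each hypothesis, the probability of the observed sequence is: P(data | r = 1) = (9/10)(1/10)(1/10) = 0.009; P(data | r = 2) = (8/10)(2/10)(2/10) = 0.032; P(data | r = 3) = (7/10)(3/10)(3/10) = 0.063; P(data | r = 5) = (5/10)(5/10)(5/10) = 0.125; P(data | r = 8) = (2/10)(8/10)(8/10) = 0.128; P(data | r = 9) = (1/10)(9/10)(9/10) = 0.081.
Weighting by the prior gives 1/7 · 0.009 = 0.0012857, 1/7 · 0.032 = 0.0045714, 2/7 · 0.063 = 0.018, 1/14 · 0.125 = 0.0089286, 2/7 · 0.128 = 0.036571, 1/14 · 0.081 = 0.0057857; these sum to 0.075143.
The posterior is then P(r = 1 | data) = 0.01711, P(r = 2 | data) = 0.060837, P(r = 3 | data) = 0.23954, P(r = 5 | data) = 0.11882, P(r = 8 | data) = 0.48669, P(r = 9 | data) = 0.076996.
Averaging over the posterior, P(purple next | data) = (1/10)(0.01711) + (1/5)(0.060837) + (3/10)(0.23954) + (1/2)(0.11882) + (4/5)(0.48669) + (9/10)(0.076996) = 0.6038.

0.604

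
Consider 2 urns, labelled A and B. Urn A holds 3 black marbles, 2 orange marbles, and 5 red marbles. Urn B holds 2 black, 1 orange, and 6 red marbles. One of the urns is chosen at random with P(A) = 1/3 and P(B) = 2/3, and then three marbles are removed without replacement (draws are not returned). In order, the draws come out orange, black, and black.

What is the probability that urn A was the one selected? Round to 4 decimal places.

The likelihood of the observed sequence under each hypothesis: P(data | urn A) = (2/10)(3/9)(2/8) = 0.016667; P(data | urn B) = (1/9)(2/8)(1/7) = 0.0039683.
The prior-weighted likelihoods are 1/3 · 0.016667 = 0.0055556, 2/3 · 0.0039683 = 0.0026455; these sum to 0.0082011.
Hence P(urn A | data) = (0.0055556) / (0.0082011) = 0.67742.

0.6774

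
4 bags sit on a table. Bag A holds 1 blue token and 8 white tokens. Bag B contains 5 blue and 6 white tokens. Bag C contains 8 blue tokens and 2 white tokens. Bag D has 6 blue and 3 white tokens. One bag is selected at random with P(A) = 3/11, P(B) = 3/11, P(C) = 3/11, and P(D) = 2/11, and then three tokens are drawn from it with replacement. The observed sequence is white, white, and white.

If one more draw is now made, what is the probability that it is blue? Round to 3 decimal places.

0.195

Compute the likelihood of the observed sequence for each case: P(data | bag A) = (8/9)(8/9)(8/9) = 0.70233; P(data | bag B) = (6/11)(6/11)(6/11) = 0.16228; P(data | bag C) = (2/10)(2/10)(2/10) = 0.008; P(data | bag D) = (3/9)(3/9)(3/9) = 0.037037.
Multiplying each by its prior: 3/11 · 0.70233 = 0.19155, 3/11 · 0.16228 = 0.044259, 3/11 · 0.008 = 0.0021818, 2/11 · 0.037037 = 0.006734; with total 0.24472.
The posterior is then P(bag A | data) = 0.78271, P(bag B | data) = 0.18086, P(bag C | data) = 0.0089156, P(bag D | data) = 0.027517.
Averaging over the posterior, P(blue next | data) = (1/9)(0.78271) + (5/11)(0.18086) + (4/5)(0.0089156) + (2/3)(0.027517) = 0.19465.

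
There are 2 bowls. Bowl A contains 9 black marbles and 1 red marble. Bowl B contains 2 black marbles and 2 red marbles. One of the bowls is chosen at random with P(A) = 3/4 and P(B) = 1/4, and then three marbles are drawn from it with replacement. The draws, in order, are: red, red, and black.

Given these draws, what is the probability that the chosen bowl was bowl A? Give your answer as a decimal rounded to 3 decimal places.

For each hypothesis, P(data | H) works out to: P(data | bowl A) = (1/10)(1/10)(9/10) = 0.009; P(data | bowl B) = (2/4)(2/4)(2/4) = 0.125.
The prior-weighted likelihoods are 3/4 · 0.009 = 0.00675, 1/4 · 0.125 = 0.03125; these sum to 0.038.
Hence P(bowl A | data) = (0.00675) / (0.038) = 0.17763.

0.178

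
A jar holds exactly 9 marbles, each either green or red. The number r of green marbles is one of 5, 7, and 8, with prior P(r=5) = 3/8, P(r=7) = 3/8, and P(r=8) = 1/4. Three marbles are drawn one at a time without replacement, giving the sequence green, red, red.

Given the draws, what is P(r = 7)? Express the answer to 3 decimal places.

For each hypothesis, P(data | H) works out to: P(data | r = 5) = (5/9)(4/8)(3/7) = 5/42; P(data | r = 7) = (7/9)(2/8)(1/7) = 1/36; P(data | r = 8) = (8/9)(1/8)(0/7) = 0.
The prior-weighted likelihoods are 3/8 · 5/42 = 5/112, 3/8 · 1/36 = 1/96, 1/4 · 0 = 0; these sum to 37/672.
Therefore the posterior P(r = 7 | data) = (1/96) / (37/672) = 7/37.

0.189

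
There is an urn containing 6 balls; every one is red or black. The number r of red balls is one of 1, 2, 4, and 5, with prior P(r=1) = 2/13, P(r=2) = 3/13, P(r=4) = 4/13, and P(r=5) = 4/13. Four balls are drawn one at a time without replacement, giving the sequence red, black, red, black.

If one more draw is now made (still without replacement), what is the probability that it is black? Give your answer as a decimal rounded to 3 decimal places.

0.429

Compute the likelihood of the observed sequence for each case: P(data | r = 1) = (1/6)(5/5)(0/4) = 0; P(data | r = 2) = (2/6)(4/5)(1/4)(3/3) = 1/15; P(data | r = 4) = (4/6)(2/5)(3/4)(1/3) = 1/15; P(data | r = 5) = (5/6)(1/5)(4/4)(0/3) = 0.
Multiplying each by its prior: 2/13 · 0 = 0, 3/13 · 1/15 = 1/65, 4/13 · 1/15 = 4/195, 4/13 · 0 = 0; these sum to 7/195.
Normalising, the posterior is P(r = 1 | data) = 0, P(r = 2 | data) = 3/7, P(r = 4 | data) = 4/7, P(r = 5 | data) = 0.
The predictive probability is P(black next | data) = (1)(3/7) + (0)(4/7) = 3/7.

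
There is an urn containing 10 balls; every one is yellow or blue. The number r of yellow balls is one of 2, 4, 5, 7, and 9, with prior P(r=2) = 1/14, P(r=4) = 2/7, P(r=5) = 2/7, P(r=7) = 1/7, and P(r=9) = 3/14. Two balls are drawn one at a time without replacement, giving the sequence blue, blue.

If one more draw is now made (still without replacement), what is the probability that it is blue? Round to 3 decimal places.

0.498

For each hypothesis, P(data | H) works out to: P(data | r = 2) = (8/10)(7/9) = 28/45; P(data | r = 4) = (6/10)(5/9) = 1/3; P(data | r = 5) = (5/10)(4/9) = 2/9; P(data | r = 7) = (3/10)(2/9) = 1/15; P(data | r = 9) = (1/10)(0/9) = 0.
Multiplying each by its prior: 1/14 · 28/45 = 2/45, 2/7 · 1/3 = 2/21, 2/7 · 2/9 = 4/63, 1/7 · 1/15 = 1/105, 3/14 · 0 = 0; summing to 67/315.
Normalising, the posterior is P(r = 2 | data) = 14/67, P(r = 4 | data) = 30/67, P(r = 5 | data) = 20/67, P(r = 7 | data) = 3/67, P(r = 9 | data) = 0.
Averaging over the posterior, P(blue next | data) = (3/4)(14/67) + (1/2)(30/67) + (3/8)(20/67) + (1/8)(3/67) = 267/536.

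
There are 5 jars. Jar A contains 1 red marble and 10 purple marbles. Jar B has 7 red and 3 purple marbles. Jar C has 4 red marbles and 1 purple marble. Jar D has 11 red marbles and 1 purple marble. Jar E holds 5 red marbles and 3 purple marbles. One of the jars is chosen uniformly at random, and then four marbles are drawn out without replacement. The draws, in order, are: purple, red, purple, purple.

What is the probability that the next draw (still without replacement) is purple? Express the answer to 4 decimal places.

0.7763

Under each hypothesis, the probability of the observed sequence is: P(data | jar A) = (10/11)(1/10)(9/9)(8/8) = 0.090909; P(data | jar B) = (3/10)(7/9)(2/8)(1/7) = 0.0083333; P(data | jar C) = (1/5)(4/4)(0/3) = 0; P(data | jar D) = (1/12)(11/11)(0/10) = 0; P(data | jar E) = (3/8)(5/7)(2/6)(1/5) = 0.017857.
The prior-weighted likelihoods are 1/5 · 0.090909 = 0.018182, 1/5 · 0.0083333 = 0.0016667, 1/5 · 0 = 0, 1/5 · 0 = 0, 1/5 · 0.017857 = 0.0035714; with total 0.02342.
The posterior is then P(jar A | data) = 0.77634, P(jar B | data) = 0.071165, P(jar C | data) = 0, P(jar D | data) = 0, P(jar E | data) = 0.1525.
Averaging over the posterior, P(purple next | data) = (1)(0.77634) + (0)(0.071165) + (0)(0.1525) = 0.77634.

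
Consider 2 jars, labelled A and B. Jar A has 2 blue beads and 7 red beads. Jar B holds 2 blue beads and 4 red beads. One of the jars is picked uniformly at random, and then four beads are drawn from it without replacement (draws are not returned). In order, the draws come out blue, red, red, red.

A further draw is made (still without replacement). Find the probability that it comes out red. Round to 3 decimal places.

Compute the likelihood of the observed sequence for each case: P(data | jar A) = (2/9)(7/8)(6/7)(5/6) = 5/36; P(data | jar B) = (2/6)(4/5)(3/4)(2/3) = 2/15.
Weighting by the prior gives 1/2 · 5/36 = 5/72, 1/2 · 2/15 = 1/15; these sum to 49/360.
Dividing through by the total gives posterior P(jar A | data) = 25/49, P(jar B | data) = 24/49.
The predictive probability is P(red next | data) = (4/5)(25/49) + (1/2)(24/49) = 32/49.

0.653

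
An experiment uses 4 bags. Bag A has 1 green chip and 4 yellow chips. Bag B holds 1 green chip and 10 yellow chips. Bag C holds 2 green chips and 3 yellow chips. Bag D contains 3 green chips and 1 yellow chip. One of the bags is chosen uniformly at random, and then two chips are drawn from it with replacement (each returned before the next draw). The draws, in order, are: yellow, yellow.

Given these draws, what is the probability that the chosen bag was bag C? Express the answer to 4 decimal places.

0.1906

For each hypothesis, P(data | H) works out to: P(data | bag A) = (4/5)(4/5) = 0.64; P(data | bag B) = (10/11)(10/11) = 0.82645; P(data | bag C) = (3/5)(3/5) = 0.36; P(data | bag D) = (1/4)(1/4) = 0.0625.
Multiplying each by its prior: 1/4 · 0.64 = 0.16, 1/4 · 0.82645 = 0.20661, 1/4 · 0.36 = 0.09, 1/4 · 0.0625 = 0.015625; with total 0.47224.
Therefore the posterior P(bag C | data) = (0.09) / (0.47224) = 0.19058.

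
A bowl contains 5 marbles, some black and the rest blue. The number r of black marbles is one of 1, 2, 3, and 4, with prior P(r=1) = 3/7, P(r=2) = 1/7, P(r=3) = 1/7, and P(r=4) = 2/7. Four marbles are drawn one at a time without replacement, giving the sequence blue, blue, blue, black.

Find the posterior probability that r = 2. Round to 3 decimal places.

0.143

Under each hypothesis, the probability of the observed sequence is: P(data | r = 1) = (4/5)(3/4)(2/3)(1/2) = 1/5; P(data | r = 2) = (3/5)(2/4)(1/3)(2/2) = 1/10; P(data | r = 3) = (2/5)(1/4)(0/3) = 0; P(data | r = 4) = (1/5)(0/4) = 0.
Weighting by the prior gives 3/7 · 1/5 = 3/35, 1/7 · 1/10 = 1/70, 1/7 · 0 = 0, 2/7 · 0 = 0; these sum to 1/10.
So P(r = 2 | data) = (1/70) / (1/10) = 1/7.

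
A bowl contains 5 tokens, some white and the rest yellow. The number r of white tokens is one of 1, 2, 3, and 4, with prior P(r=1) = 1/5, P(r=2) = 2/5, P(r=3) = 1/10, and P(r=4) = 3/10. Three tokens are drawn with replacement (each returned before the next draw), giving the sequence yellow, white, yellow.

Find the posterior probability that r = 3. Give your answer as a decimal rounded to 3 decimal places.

Compute the likelihood of the observed sequence for each case: P(data | r = 1) = (4/5)(1/5)(4/5) = 16/125; P(data | r = 2) = (3/5)(2/5)(3/5) = 18/125; P(data | r = 3) = (2/5)(3/5)(2/5) = 12/125; P(data | r = 4) = (1/5)(4/5)(1/5) = 4/125.
The prior-weighted likelihoods are 1/5 · 16/125 = 16/625, 2/5 · 18/125 = 36/625, 1/10 · 12/125 = 6/625, 3/10 · 4/125 = 6/625; with total 64/625.
Hence P(r = 3 | data) = (6/625) / (64/625) = 3/32.

0.094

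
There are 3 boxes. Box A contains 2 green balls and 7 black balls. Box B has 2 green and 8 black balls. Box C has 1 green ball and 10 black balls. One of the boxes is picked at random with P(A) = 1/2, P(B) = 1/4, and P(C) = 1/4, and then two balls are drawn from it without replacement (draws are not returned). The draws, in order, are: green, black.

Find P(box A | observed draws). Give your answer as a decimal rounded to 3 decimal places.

For each hypothesis, P(data | H) works out to: P(data | box A) = (2/9)(7/8) = 0.19444; P(data | box B) = (2/10)(8/9) = 0.17778; P(data | box C) = (1/11)(10/10) = 0.090909.
Multiplying each by its prior: 1/2 · 0.19444 = 0.097222, 1/4 · 0.17778 = 0.044444, 1/4 · 0.090909 = 0.022727; these sum to 0.16439.
Hence P(box A | data) = (0.097222) / (0.16439) = 0.5914.

0.591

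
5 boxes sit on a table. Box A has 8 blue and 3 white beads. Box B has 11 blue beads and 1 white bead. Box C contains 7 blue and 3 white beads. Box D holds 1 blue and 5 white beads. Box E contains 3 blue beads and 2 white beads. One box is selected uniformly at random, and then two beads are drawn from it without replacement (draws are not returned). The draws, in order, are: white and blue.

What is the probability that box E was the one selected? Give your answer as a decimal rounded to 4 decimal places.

0.2995

For each hypothesis, P(data | H) works out to: P(data | box A) = (3/11)(8/10) = 0.21818; P(data | box B) = (1/12)(11/11) = 0.083333; P(data | box C) = (3/10)(7/9) = 0.23333; P(data | box D) = (5/6)(1/5) = 0.16667; P(data | box E) = (2/5)(3/4) = 0.3.
Weighting by the prior gives 1/5 · 0.21818 = 0.043636, 1/5 · 0.083333 = 0.016667, 1/5 · 0.23333 = 0.046667, 1/5 · 0.16667 = 0.033333, 1/5 · 0.3 = 0.06; summing to 0.2003.
So P(box E | data) = (0.06) / (0.2003) = 0.29955.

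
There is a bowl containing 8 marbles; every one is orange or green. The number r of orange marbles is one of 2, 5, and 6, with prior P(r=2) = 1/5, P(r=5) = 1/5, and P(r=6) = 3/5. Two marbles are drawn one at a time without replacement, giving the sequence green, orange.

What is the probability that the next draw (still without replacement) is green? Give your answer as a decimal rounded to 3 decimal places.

The likelihood of the observed sequence under each hypothesis: P(data | r = 2) = (6/8)(2/7) = 3/14; P(data | r = 5) = (3/8)(5/7) = 15/56; P(data | r = 6) = (2/8)(6/7) = 3/14.
Weighting by the prior gives 1/5 · 3/14 = 3/70, 1/5 · 15/56 = 3/56, 3/5 · 3/14 = 9/70; with total 9/40.
Normalising, the posterior is P(r = 2 | data) = 4/21, P(r = 5 | data) = 5/21, P(r = 6 | data) = 4/7.
Averaging over the posterior, P(green next | data) = (5/6)(4/21) + (1/3)(5/21) + (1/6)(4/7) = 1/3.

0.333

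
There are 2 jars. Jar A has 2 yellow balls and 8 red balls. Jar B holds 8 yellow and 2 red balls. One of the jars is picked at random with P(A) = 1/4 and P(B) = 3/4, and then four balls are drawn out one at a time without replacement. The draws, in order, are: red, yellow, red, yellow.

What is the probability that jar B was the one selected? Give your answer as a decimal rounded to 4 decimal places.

For each hypothesis, P(data | H) works out to: P(data | jar A) = (8/10)(2/9)(7/8)(1/7) = 1/45; P(data | jar B) = (2/10)(8/9)(1/8)(7/7) = 1/45.
Multiplying each by its prior: 1/4 · 1/45 = 1/180, 3/4 · 1/45 = 1/60; these sum to 1/45.
By Bayes' rule, P(jar B | data) = (1/60) / (1/45) = 3/4.

0.7500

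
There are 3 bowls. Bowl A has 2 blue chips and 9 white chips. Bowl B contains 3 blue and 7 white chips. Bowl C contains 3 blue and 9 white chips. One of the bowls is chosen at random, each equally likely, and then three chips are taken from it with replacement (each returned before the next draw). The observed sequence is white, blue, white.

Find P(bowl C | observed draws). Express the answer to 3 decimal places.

For each hypothesis, P(data | H) works out to: P(data | bowl A) = (9/11)(2/11)(9/11) = 0.12171; P(data | bowl B) = (7/10)(3/10)(7/10) = 0.147; P(data | bowl C) = (9/12)(3/12)(9/12) = 0.14062.
The prior-weighted likelihoods are 1/3 · 0.12171 = 0.040571, 1/3 · 0.147 = 0.049, 1/3 · 0.14062 = 0.046875; these sum to 0.13645.
So P(bowl C | data) = (0.046875) / (0.13645) = 0.34354.

0.344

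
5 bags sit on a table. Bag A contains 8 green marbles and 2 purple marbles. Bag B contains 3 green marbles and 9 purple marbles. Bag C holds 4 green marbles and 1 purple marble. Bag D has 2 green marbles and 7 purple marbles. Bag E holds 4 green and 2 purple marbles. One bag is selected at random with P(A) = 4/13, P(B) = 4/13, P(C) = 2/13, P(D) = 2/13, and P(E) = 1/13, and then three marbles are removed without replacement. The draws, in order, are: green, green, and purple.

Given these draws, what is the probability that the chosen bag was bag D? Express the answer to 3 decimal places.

Under each hypothesis, the probability of the observed sequence is: P(data | bag A) = (8/10)(7/9)(2/8) = 0.15556; P(data | bag B) = (3/12)(2/11)(9/10) = 0.040909; P(data | bag C) = (4/5)(3/4)(1/3) = 0.2; P(data | bag D) = (2/9)(1/8)(7/7) = 0.027778; P(data | bag E) = (4/6)(3/5)(2/4) = 0.2.
Weighting by the prior gives 4/13 · 0.15556 = 0.047863, 4/13 · 0.040909 = 0.012587, 2/13 · 0.2 = 0.030769, 2/13 · 0.027778 = 0.0042735, 1/13 · 0.2 = 0.015385; these sum to 0.11088.
So P(bag D | data) = (0.0042735) / (0.11088) = 0.038542.

0.039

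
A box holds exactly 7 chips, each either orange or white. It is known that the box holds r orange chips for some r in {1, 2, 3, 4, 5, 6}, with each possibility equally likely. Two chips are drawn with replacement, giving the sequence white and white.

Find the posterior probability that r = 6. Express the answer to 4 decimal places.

0.0110

For each hypothesis, P(data | H) works out to: P(data | r = 1) = (6/7)(6/7) = 36/49; P(data | r = 2) = (5/7)(5/7) = 25/49; P(data | r = 3) = (4/7)(4/7) = 16/49; P(data | r = 4) = (3/7)(3/7) = 9/49; P(data | r = 5) = (2/7)(2/7) = 4/49; P(data | r = 6) = (1/7)(1/7) = 1/49.
The prior-weighted likelihoods are 1/6 · 36/49 = 6/49, 1/6 · 25/49 = 25/294, 1/6 · 16/49 = 8/147, 1/6 · 9/49 = 3/98, 1/6 · 4/49 = 2/147, 1/6 · 1/49 = 1/294; summing to 13/42.
Hence P(r = 6 | data) = (1/294) / (13/42) = 1/91.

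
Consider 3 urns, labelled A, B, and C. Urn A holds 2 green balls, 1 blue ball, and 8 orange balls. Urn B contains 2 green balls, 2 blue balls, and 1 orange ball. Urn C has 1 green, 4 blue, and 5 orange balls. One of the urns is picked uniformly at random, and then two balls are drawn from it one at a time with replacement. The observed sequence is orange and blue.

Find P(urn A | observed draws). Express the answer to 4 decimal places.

Under each hypothesis, the probability of the observed sequence is: P(data | urn A) = (8/11)(1/11) = 0.066116; P(data | urn B) = (1/5)(2/5) = 0.08; P(data | urn C) = (5/10)(4/10) = 0.2.
Weighting by the prior gives 1/3 · 0.066116 = 0.022039, 1/3 · 0.08 = 0.026667, 1/3 · 0.2 = 0.066667; these sum to 0.11537.
By Bayes' rule, P(urn A | data) = (0.022039) / (0.11537) = 0.19102.

0.1910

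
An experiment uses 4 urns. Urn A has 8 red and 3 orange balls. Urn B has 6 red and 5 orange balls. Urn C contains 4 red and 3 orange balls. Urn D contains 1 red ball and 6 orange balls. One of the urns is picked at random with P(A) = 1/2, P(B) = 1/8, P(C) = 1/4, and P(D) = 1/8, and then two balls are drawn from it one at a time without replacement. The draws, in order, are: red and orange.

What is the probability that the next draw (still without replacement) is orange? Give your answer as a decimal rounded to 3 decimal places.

Under each hypothesis, the probability of the observed sequence is: P(data | urn A) = (8/11)(3/10) = 12/55; P(data | urn B) = (6/11)(5/10) = 3/11; P(data | urn C) = (4/7)(3/6) = 2/7; P(data | urn D) = (1/7)(6/6) = 1/7.
Multiplying each by its prior: 1/2 · 12/55 = 6/55, 1/8 · 3/11 = 3/88, 1/4 · 2/7 = 1/14, 1/8 · 1/7 = 1/56; summing to 179/770.
Normalising, the posterior is P(urn A | data) = 0.46927, P(urn B | data) = 0.14665, P(urn C | data) = 0.30726, P(urn D | data) = 0.076816.
So P(orange next | data) = Σ P(orange next | H) P(H | data) = (2/9)(0.46927) + (4/9)(0.14665) + (2/5)(0.30726) + (1)(0.076816) = 0.36918.

0.369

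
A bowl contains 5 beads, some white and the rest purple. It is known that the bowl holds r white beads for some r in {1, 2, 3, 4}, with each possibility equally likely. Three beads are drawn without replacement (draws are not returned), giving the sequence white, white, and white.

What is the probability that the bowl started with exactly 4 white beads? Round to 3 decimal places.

For each hypothesis, P(data | H) works out to: P(data | r = 1) = (1/5)(0/4) = 0; P(data | r = 2) = (2/5)(1/4)(0/3) = 0; P(data | r = 3) = (3/5)(2/4)(1/3) = 1/10; P(data | r = 4) = (4/5)(3/4)(2/3) = 2/5.
Weighting by the prior gives 1/4 · 0 = 0, 1/4 · 0 = 0, 1/4 · 1/10 = 1/40, 1/4 · 2/5 = 1/10; these sum to 1/8.
Therefore the posterior P(r = 4 | data) = (1/10) / (1/8) = 4/5.

0.800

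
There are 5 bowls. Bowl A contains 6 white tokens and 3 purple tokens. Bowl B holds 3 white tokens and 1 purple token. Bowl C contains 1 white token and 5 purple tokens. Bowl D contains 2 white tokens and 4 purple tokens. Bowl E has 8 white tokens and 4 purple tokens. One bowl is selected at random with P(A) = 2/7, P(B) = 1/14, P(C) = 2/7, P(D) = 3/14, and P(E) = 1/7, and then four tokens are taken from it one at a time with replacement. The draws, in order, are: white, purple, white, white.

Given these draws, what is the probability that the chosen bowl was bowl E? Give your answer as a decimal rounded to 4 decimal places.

Under each hypothesis, the probability of the observed sequence is: P(data | bowl A) = (6/9)(3/9)(6/9)(6/9) = 0.098765; P(data | bowl B) = (3/4)(1/4)(3/4)(3/4) = 0.10547; P(data | bowl C) = (1/6)(5/6)(1/6)(1/6) = 0.003858; P(data | bowl D) = (2/6)(4/6)(2/6)(2/6) = 0.024691; P(data | bowl E) = (8/12)(4/12)(8/12)(8/12) = 0.098765.
Multiplying each by its prior: 2/7 · 0.098765 = 0.028219, 1/14 · 0.10547 = 0.0075335, 2/7 · 0.003858 = 0.0011023, 3/14 · 0.024691 = 0.005291, 1/7 · 0.098765 = 0.014109; with total 0.056255.
Therefore the posterior P(bowl E | data) = (0.014109) / (0.056255) = 0.25081.

0.2508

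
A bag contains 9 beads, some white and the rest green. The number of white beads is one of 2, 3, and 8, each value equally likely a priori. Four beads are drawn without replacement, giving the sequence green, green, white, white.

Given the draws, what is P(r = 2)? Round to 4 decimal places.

Under each hypothesis, the probability of the observed sequence is: P(data | r = 2) = (7/9)(6/8)(2/7)(1/6) = 1/36; P(data | r = 3) = (6/9)(5/8)(3/7)(2/6) = 5/84; P(data | r = 8) = (1/9)(0/8) = 0.
The prior-weighted likelihoods are 1/3 · 1/36 = 1/108, 1/3 · 5/84 = 5/252, 1/3 · 0 = 0; with total 11/378.
Hence P(r = 2 | data) = (1/108) / (11/378) = 7/22.

0.3182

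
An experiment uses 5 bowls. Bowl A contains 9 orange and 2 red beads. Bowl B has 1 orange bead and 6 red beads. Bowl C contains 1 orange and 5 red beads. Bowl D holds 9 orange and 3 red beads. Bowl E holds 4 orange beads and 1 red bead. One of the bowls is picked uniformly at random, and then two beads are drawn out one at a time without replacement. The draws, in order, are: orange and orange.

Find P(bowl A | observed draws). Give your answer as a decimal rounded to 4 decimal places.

0.3636

For each hypothesis, P(data | H) works out to: P(data | bowl A) = (9/11)(8/10) = 36/55; P(data | bowl B) = (1/7)(0/6) = 0; P(data | bowl C) = (1/6)(0/5) = 0; P(data | bowl D) = (9/12)(8/11) = 6/11; P(data | bowl E) = (4/5)(3/4) = 3/5.
The prior-weighted likelihoods are 1/5 · 36/55 = 36/275, 1/5 · 0 = 0, 1/5 · 0 = 0, 1/5 · 6/11 = 6/55, 1/5 · 3/5 = 3/25; summing to 9/25.
So P(bowl A | data) = (36/275) / (9/25) = 4/11.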